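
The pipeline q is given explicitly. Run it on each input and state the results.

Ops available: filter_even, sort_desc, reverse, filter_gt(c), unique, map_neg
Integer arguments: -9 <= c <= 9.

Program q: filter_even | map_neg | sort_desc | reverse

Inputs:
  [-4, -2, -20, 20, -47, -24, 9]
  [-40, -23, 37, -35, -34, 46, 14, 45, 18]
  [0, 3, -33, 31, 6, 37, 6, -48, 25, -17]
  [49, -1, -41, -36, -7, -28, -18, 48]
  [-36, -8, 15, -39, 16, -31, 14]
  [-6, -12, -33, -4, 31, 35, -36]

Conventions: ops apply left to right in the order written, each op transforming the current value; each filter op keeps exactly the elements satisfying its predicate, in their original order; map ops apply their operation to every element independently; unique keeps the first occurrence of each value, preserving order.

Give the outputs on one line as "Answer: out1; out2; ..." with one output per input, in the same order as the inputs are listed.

[-20, 2, 4, 20, 24]; [-46, -18, -14, 34, 40]; [-6, -6, 0, 48]; [-48, 18, 28, 36]; [-16, -14, 8, 36]; [4, 6, 12, 36]

Execution, op by op:
  [-4, -2, -20, 20, -47, -24, 9] -> [-4, -2, -20, 20, -24] -> [4, 2, 20, -20, 24] -> [24, 20, 4, 2, -20] -> [-20, 2, 4, 20, 24]
  [-40, -23, 37, -35, -34, 46, 14, 45, 18] -> [-40, -34, 46, 14, 18] -> [40, 34, -46, -14, -18] -> [40, 34, -14, -18, -46] -> [-46, -18, -14, 34, 40]
  [0, 3, -33, 31, 6, 37, 6, -48, 25, -17] -> [0, 6, 6, -48] -> [0, -6, -6, 48] -> [48, 0, -6, -6] -> [-6, -6, 0, 48]
  [49, -1, -41, -36, -7, -28, -18, 48] -> [-36, -28, -18, 48] -> [36, 28, 18, -48] -> [36, 28, 18, -48] -> [-48, 18, 28, 36]
  [-36, -8, 15, -39, 16, -31, 14] -> [-36, -8, 16, 14] -> [36, 8, -16, -14] -> [36, 8, -14, -16] -> [-16, -14, 8, 36]
  [-6, -12, -33, -4, 31, 35, -36] -> [-6, -12, -4, -36] -> [6, 12, 4, 36] -> [36, 12, 6, 4] -> [4, 6, 12, 36]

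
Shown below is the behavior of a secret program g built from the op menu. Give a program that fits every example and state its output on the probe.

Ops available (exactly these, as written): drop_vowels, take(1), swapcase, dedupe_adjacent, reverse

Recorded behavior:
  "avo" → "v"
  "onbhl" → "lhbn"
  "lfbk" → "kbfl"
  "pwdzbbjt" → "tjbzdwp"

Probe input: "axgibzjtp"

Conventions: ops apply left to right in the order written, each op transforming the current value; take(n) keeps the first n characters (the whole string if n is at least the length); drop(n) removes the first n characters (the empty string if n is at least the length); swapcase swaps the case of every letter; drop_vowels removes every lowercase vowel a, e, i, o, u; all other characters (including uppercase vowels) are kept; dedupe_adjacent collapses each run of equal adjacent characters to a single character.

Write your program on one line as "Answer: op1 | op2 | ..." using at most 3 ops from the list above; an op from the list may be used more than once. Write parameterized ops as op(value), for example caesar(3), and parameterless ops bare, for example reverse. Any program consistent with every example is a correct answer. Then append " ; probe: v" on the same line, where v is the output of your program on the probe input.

reverse | dedupe_adjacent | drop_vowels ; probe: "ptjzbgx"

Check, running the answer program on each example:
  "avo" -> "ova" -> "ova" -> "v"
  "onbhl" -> "lhbno" -> "lhbno" -> "lhbn"
  "lfbk" -> "kbfl" -> "kbfl" -> "kbfl"
  "pwdzbbjt" -> "tjbbzdwp" -> "tjbzdwp" -> "tjbzdwp"
  probe: "axgibzjtp" -> "ptjzbigxa" -> "ptjzbigxa" -> "ptjzbgx"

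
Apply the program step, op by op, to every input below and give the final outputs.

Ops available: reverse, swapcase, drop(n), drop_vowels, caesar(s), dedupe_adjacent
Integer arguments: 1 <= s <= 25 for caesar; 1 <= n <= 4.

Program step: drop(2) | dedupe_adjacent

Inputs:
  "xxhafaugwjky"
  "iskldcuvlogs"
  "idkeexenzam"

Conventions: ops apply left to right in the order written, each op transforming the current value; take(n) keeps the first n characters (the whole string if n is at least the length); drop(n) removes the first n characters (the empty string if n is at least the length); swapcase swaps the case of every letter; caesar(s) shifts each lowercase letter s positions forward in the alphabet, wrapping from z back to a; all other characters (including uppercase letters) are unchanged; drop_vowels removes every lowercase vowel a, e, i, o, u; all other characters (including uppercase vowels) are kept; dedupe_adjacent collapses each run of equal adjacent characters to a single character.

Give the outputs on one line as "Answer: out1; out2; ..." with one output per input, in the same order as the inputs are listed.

Execution, op by op:
  "xxhafaugwjky" -> "hafaugwjky" -> "hafaugwjky"
  "iskldcuvlogs" -> "kldcuvlogs" -> "kldcuvlogs"
  "idkeexenzam" -> "keexenzam" -> "kexenzam"

"hafaugwjky"; "kldcuvlogs"; "kexenzam"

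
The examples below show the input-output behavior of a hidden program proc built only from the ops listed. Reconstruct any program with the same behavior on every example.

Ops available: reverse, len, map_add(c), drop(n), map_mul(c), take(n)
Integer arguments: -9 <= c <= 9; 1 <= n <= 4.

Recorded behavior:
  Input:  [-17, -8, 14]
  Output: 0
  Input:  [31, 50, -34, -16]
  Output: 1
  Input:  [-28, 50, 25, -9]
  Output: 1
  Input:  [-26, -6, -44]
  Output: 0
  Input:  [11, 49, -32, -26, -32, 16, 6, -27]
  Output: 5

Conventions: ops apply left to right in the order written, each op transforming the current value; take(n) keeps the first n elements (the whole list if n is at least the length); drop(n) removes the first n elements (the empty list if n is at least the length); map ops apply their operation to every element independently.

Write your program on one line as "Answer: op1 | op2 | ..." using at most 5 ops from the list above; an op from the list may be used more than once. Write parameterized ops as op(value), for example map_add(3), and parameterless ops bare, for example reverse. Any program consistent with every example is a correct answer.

reverse | drop(3) | map_mul(-7) | map_mul(8) | len

Check, running the answer program on each example:
  [-17, -8, 14] -> [14, -8, -17] -> [] -> [] -> [] -> 0
  [31, 50, -34, -16] -> [-16, -34, 50, 31] -> [31] -> [-217] -> [-1736] -> 1
  [-28, 50, 25, -9] -> [-9, 25, 50, -28] -> [-28] -> [196] -> [1568] -> 1
  [-26, -6, -44] -> [-44, -6, -26] -> [] -> [] -> [] -> 0
  [11, 49, -32, -26, -32, 16, 6, -27] -> [-27, 6, 16, -32, -26, -32, 49, 11] -> [-32, -26, -32, 49, 11] -> [224, 182, 224, -343, -77] -> [1792, 1456, 1792, -2744, -616] -> 5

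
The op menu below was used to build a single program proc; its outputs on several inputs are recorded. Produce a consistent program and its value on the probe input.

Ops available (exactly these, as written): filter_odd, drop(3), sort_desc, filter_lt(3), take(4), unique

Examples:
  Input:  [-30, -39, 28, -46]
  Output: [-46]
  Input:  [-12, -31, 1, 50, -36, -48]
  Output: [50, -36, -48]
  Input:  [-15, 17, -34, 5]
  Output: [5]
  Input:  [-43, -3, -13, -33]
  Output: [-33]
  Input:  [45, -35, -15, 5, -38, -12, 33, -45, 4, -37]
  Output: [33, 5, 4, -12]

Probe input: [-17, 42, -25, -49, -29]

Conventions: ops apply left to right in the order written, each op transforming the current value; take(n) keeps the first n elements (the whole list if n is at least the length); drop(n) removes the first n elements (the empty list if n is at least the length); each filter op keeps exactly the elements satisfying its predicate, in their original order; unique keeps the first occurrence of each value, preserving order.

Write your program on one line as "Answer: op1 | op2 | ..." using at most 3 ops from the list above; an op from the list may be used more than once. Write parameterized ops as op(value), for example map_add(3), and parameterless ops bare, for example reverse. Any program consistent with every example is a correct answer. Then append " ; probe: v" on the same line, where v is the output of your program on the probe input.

drop(3) | sort_desc | take(4) ; probe: [-29, -49]

Check, running the answer program on each example:
  [-30, -39, 28, -46] -> [-46] -> [-46] -> [-46]
  [-12, -31, 1, 50, -36, -48] -> [50, -36, -48] -> [50, -36, -48] -> [50, -36, -48]
  [-15, 17, -34, 5] -> [5] -> [5] -> [5]
  [-43, -3, -13, -33] -> [-33] -> [-33] -> [-33]
  [45, -35, -15, 5, -38, -12, 33, -45, 4, -37] -> [5, -38, -12, 33, -45, 4, -37] -> [33, 5, 4, -12, -37, -38, -45] -> [33, 5, 4, -12]
  probe: [-17, 42, -25, -49, -29] -> [-49, -29] -> [-29, -49] -> [-29, -49]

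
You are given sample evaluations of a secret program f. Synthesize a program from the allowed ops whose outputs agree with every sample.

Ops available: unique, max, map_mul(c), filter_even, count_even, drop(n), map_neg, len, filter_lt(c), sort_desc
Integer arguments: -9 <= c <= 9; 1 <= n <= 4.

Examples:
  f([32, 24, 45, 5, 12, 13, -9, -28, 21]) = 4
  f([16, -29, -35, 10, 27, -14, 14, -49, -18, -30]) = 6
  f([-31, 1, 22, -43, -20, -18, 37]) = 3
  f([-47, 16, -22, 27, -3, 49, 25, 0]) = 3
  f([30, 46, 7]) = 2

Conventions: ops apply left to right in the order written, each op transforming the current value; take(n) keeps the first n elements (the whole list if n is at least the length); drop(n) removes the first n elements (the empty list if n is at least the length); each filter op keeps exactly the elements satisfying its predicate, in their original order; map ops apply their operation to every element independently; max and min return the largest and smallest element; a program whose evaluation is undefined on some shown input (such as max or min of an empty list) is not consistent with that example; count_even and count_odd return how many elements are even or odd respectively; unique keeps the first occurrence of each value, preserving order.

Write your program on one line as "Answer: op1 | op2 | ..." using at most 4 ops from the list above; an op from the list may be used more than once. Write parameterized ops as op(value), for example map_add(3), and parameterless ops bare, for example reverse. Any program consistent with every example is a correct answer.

filter_even | sort_desc | len

Check, running the answer program on each example:
  [32, 24, 45, 5, 12, 13, -9, -28, 21] -> [32, 24, 12, -28] -> [32, 24, 12, -28] -> 4
  [16, -29, -35, 10, 27, -14, 14, -49, -18, -30] -> [16, 10, -14, 14, -18, -30] -> [16, 14, 10, -14, -18, -30] -> 6
  [-31, 1, 22, -43, -20, -18, 37] -> [22, -20, -18] -> [22, -18, -20] -> 3
  [-47, 16, -22, 27, -3, 49, 25, 0] -> [16, -22, 0] -> [16, 0, -22] -> 3
  [30, 46, 7] -> [30, 46] -> [46, 30] -> 2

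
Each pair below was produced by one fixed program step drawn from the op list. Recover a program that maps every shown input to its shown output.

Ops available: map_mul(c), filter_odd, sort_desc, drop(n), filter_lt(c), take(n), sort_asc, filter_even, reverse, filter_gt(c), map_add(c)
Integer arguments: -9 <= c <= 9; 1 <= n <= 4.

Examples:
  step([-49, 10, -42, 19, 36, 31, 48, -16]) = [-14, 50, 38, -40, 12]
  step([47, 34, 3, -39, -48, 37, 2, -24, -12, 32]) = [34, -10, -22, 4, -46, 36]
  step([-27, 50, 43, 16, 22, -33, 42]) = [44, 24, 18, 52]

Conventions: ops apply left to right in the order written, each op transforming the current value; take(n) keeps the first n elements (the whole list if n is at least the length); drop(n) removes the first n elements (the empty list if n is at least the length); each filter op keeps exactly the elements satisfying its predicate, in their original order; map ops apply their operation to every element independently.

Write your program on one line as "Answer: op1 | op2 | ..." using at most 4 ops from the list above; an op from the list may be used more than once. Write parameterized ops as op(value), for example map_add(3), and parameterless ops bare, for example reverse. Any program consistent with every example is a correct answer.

filter_even | map_add(2) | reverse

Check, running the answer program on each example:
  [-49, 10, -42, 19, 36, 31, 48, -16] -> [10, -42, 36, 48, -16] -> [12, -40, 38, 50, -14] -> [-14, 50, 38, -40, 12]
  [47, 34, 3, -39, -48, 37, 2, -24, -12, 32] -> [34, -48, 2, -24, -12, 32] -> [36, -46, 4, -22, -10, 34] -> [34, -10, -22, 4, -46, 36]
  [-27, 50, 43, 16, 22, -33, 42] -> [50, 16, 22, 42] -> [52, 18, 24, 44] -> [44, 24, 18, 52]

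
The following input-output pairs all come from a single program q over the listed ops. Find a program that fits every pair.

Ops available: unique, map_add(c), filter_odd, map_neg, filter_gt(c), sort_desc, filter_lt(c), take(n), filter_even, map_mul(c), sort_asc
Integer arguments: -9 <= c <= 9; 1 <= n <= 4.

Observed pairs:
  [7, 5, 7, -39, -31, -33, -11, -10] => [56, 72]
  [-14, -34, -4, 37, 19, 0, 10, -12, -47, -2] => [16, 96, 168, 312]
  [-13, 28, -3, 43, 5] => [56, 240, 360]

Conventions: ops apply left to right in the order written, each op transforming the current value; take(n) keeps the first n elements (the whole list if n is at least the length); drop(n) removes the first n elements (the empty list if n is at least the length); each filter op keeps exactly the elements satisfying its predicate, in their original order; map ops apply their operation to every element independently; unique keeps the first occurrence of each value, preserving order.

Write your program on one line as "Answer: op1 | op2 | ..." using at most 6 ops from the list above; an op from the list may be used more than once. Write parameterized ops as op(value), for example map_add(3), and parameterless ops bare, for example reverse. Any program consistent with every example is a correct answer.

map_add(2) | sort_asc | map_mul(8) | unique | filter_gt(5)

Check, running the answer program on each example:
  [7, 5, 7, -39, -31, -33, -11, -10] -> [9, 7, 9, -37, -29, -31, -9, -8] -> [-37, -31, -29, -9, -8, 7, 9, 9] -> [-296, -248, -232, -72, -64, 56, 72, 72] -> [-296, -248, -232, -72, -64, 56, 72] -> [56, 72]
  [-14, -34, -4, 37, 19, 0, 10, -12, -47, -2] -> [-12, -32, -2, 39, 21, 2, 12, -10, -45, 0] -> [-45, -32, -12, -10, -2, 0, 2, 12, 21, 39] -> [-360, -256, -96, -80, -16, 0, 16, 96, 168, 312] -> [-360, -256, -96, -80, -16, 0, 16, 96, 168, 312] -> [16, 96, 168, 312]
  [-13, 28, -3, 43, 5] -> [-11, 30, -1, 45, 7] -> [-11, -1, 7, 30, 45] -> [-88, -8, 56, 240, 360] -> [-88, -8, 56, 240, 360] -> [56, 240, 360]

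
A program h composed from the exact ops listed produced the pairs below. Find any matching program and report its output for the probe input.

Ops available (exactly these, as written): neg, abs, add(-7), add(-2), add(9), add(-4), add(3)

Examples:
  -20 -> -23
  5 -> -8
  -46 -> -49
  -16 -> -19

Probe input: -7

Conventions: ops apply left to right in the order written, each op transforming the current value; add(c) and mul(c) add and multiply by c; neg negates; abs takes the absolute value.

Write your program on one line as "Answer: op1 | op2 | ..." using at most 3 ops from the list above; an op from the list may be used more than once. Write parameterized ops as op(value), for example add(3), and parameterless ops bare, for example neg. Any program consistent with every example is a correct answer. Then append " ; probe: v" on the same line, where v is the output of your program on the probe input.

abs | add(3) | neg ; probe: -10

Check, running the answer program on each example:
  -20 -> 20 -> 23 -> -23
  5 -> 5 -> 8 -> -8
  -46 -> 46 -> 49 -> -49
  -16 -> 16 -> 19 -> -19
  probe: -7 -> 7 -> 10 -> -10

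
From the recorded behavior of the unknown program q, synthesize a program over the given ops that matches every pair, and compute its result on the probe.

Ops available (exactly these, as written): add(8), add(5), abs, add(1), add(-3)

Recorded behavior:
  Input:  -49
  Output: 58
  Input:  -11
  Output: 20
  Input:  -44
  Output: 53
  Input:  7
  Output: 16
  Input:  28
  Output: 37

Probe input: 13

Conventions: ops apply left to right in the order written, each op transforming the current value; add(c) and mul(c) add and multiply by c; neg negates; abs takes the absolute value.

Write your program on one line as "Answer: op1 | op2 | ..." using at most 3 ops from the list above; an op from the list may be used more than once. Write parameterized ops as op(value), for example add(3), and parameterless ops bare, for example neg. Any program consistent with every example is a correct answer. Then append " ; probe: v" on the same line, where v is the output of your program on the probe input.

abs | add(8) | add(1) ; probe: 22

Check, running the answer program on each example:
  -49 -> 49 -> 57 -> 58
  -11 -> 11 -> 19 -> 20
  -44 -> 44 -> 52 -> 53
  7 -> 7 -> 15 -> 16
  28 -> 28 -> 36 -> 37
  probe: 13 -> 13 -> 21 -> 22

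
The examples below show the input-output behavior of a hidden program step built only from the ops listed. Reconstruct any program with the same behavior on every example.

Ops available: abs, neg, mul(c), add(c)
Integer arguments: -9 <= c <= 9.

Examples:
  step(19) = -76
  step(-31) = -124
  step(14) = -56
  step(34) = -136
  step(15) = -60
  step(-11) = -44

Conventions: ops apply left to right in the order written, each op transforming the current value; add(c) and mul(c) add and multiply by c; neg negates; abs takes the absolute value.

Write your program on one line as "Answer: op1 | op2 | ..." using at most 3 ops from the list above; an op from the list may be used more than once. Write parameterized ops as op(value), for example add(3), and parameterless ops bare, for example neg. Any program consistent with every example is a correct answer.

neg | abs | mul(-4)

Check, running the answer program on each example:
  19 -> -19 -> 19 -> -76
  -31 -> 31 -> 31 -> -124
  14 -> -14 -> 14 -> -56
  34 -> -34 -> 34 -> -136
  15 -> -15 -> 15 -> -60
  -11 -> 11 -> 11 -> -44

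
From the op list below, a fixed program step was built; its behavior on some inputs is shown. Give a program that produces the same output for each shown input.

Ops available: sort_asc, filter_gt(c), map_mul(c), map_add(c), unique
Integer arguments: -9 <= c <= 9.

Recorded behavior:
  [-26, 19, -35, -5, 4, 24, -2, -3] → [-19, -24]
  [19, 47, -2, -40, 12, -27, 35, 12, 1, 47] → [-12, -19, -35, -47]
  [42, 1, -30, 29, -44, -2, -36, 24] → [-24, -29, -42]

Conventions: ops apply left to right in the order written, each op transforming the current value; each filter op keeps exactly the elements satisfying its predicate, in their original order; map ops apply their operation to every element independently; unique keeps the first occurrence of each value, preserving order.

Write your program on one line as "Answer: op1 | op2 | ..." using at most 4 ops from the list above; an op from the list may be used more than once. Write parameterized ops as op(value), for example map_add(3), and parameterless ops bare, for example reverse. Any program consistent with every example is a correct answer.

sort_asc | unique | filter_gt(8) | map_mul(-1)

Check, running the answer program on each example:
  [-26, 19, -35, -5, 4, 24, -2, -3] -> [-35, -26, -5, -3, -2, 4, 19, 24] -> [-35, -26, -5, -3, -2, 4, 19, 24] -> [19, 24] -> [-19, -24]
  [19, 47, -2, -40, 12, -27, 35, 12, 1, 47] -> [-40, -27, -2, 1, 12, 12, 19, 35, 47, 47] -> [-40, -27, -2, 1, 12, 19, 35, 47] -> [12, 19, 35, 47] -> [-12, -19, -35, -47]
  [42, 1, -30, 29, -44, -2, -36, 24] -> [-44, -36, -30, -2, 1, 24, 29, 42] -> [-44, -36, -30, -2, 1, 24, 29, 42] -> [24, 29, 42] -> [-24, -29, -42]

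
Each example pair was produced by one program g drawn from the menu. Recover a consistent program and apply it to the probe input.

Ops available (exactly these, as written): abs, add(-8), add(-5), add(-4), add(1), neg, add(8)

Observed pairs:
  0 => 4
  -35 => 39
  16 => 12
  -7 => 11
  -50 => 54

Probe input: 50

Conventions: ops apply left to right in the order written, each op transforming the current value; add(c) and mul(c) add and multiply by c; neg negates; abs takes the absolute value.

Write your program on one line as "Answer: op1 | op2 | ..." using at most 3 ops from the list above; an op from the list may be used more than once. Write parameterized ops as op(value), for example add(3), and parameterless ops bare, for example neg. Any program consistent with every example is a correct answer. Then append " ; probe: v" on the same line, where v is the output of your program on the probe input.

add(-4) | neg | abs ; probe: 46

Check, running the answer program on each example:
  0 -> -4 -> 4 -> 4
  -35 -> -39 -> 39 -> 39
  16 -> 12 -> -12 -> 12
  -7 -> -11 -> 11 -> 11
  -50 -> -54 -> 54 -> 54
  probe: 50 -> 46 -> -46 -> 46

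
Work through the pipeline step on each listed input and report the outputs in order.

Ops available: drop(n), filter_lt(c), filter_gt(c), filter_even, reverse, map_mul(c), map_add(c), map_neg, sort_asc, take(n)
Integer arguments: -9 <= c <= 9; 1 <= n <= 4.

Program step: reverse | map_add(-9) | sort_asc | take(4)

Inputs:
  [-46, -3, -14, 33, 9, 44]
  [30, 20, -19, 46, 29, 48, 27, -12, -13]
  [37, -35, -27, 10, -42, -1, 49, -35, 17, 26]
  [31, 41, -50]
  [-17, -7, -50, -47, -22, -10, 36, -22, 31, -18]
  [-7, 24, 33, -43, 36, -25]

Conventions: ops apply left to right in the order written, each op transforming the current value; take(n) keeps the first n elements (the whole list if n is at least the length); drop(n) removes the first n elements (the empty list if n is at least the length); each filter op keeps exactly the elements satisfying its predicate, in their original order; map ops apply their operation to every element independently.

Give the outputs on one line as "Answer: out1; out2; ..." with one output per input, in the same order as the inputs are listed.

[-55, -23, -12, 0]; [-28, -22, -21, 11]; [-51, -44, -44, -36]; [-59, 22, 32]; [-59, -56, -31, -31]; [-52, -34, -16, 15]

Execution, op by op:
  [-46, -3, -14, 33, 9, 44] -> [44, 9, 33, -14, -3, -46] -> [35, 0, 24, -23, -12, -55] -> [-55, -23, -12, 0, 24, 35] -> [-55, -23, -12, 0]
  [30, 20, -19, 46, 29, 48, 27, -12, -13] -> [-13, -12, 27, 48, 29, 46, -19, 20, 30] -> [-22, -21, 18, 39, 20, 37, -28, 11, 21] -> [-28, -22, -21, 11, 18, 20, 21, 37, 39] -> [-28, -22, -21, 11]
  [37, -35, -27, 10, -42, -1, 49, -35, 17, 26] -> [26, 17, -35, 49, -1, -42, 10, -27, -35, 37] -> [17, 8, -44, 40, -10, -51, 1, -36, -44, 28] -> [-51, -44, -44, -36, -10, 1, 8, 17, 28, 40] -> [-51, -44, -44, -36]
  [31, 41, -50] -> [-50, 41, 31] -> [-59, 32, 22] -> [-59, 22, 32] -> [-59, 22, 32]
  [-17, -7, -50, -47, -22, -10, 36, -22, 31, -18] -> [-18, 31, -22, 36, -10, -22, -47, -50, -7, -17] -> [-27, 22, -31, 27, -19, -31, -56, -59, -16, -26] -> [-59, -56, -31, -31, -27, -26, -19, -16, 22, 27] -> [-59, -56, -31, -31]
  [-7, 24, 33, -43, 36, -25] -> [-25, 36, -43, 33, 24, -7] -> [-34, 27, -52, 24, 15, -16] -> [-52, -34, -16, 15, 24, 27] -> [-52, -34, -16, 15]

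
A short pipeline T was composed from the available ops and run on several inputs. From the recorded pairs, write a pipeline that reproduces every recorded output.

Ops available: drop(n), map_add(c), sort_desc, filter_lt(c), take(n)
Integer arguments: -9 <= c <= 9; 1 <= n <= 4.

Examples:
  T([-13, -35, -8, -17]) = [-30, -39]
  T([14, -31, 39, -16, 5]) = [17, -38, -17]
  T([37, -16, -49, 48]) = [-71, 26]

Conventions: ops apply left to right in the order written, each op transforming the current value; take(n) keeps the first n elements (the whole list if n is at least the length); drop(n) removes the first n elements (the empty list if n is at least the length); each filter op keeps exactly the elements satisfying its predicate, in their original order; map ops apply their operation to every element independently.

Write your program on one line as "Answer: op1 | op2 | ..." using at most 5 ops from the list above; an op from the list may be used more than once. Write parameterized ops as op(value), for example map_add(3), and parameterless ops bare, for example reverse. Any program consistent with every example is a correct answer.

map_add(-6) | drop(2) | map_add(-8) | map_add(-8)

Check, running the answer program on each example:
  [-13, -35, -8, -17] -> [-19, -41, -14, -23] -> [-14, -23] -> [-22, -31] -> [-30, -39]
  [14, -31, 39, -16, 5] -> [8, -37, 33, -22, -1] -> [33, -22, -1] -> [25, -30, -9] -> [17, -38, -17]
  [37, -16, -49, 48] -> [31, -22, -55, 42] -> [-55, 42] -> [-63, 34] -> [-71, 26]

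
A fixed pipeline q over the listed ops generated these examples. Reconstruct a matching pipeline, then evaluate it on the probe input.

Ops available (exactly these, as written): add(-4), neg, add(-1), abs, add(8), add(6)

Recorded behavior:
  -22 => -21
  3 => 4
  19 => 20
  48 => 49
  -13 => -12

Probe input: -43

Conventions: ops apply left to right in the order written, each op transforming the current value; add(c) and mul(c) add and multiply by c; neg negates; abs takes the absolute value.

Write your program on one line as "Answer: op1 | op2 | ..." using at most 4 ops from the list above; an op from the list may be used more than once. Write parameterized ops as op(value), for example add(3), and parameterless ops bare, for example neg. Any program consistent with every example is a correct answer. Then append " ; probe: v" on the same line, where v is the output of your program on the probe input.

neg | add(-1) | neg ; probe: -42

Check, running the answer program on each example:
  -22 -> 22 -> 21 -> -21
  3 -> -3 -> -4 -> 4
  19 -> -19 -> -20 -> 20
  48 -> -48 -> -49 -> 49
  -13 -> 13 -> 12 -> -12
  probe: -43 -> 43 -> 42 -> -42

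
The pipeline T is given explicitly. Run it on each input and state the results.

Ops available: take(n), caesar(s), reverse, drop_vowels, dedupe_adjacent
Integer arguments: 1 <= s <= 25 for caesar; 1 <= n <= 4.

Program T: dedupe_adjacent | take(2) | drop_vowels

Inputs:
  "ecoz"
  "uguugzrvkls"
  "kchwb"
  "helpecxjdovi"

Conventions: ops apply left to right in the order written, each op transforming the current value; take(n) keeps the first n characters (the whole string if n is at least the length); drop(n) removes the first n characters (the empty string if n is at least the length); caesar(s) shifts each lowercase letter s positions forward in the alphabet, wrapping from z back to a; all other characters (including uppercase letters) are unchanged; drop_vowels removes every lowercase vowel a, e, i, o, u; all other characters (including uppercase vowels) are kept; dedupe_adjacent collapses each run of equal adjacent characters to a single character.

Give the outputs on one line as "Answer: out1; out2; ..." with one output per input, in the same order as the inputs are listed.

Execution, op by op:
  "ecoz" -> "ecoz" -> "ec" -> "c"
  "uguugzrvkls" -> "ugugzrvkls" -> "ug" -> "g"
  "kchwb" -> "kchwb" -> "kc" -> "kc"
  "helpecxjdovi" -> "helpecxjdovi" -> "he" -> "h"

"c"; "g"; "kc"; "h"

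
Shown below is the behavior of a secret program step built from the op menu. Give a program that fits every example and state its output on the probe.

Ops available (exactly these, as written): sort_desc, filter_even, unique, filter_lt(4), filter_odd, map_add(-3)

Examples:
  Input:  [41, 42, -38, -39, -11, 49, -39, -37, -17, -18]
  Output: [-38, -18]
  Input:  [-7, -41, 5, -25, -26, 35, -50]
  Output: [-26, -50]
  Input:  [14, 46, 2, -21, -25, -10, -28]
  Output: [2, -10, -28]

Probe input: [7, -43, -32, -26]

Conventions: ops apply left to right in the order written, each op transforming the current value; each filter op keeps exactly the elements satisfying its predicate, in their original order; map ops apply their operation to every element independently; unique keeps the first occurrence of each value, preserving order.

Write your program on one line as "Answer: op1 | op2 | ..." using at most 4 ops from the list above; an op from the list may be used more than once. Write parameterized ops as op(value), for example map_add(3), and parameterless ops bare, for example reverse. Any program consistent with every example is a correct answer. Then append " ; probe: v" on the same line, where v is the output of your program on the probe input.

unique | filter_lt(4) | filter_even ; probe: [-32, -26]

Check, running the answer program on each example:
  [41, 42, -38, -39, -11, 49, -39, -37, -17, -18] -> [41, 42, -38, -39, -11, 49, -37, -17, -18] -> [-38, -39, -11, -37, -17, -18] -> [-38, -18]
  [-7, -41, 5, -25, -26, 35, -50] -> [-7, -41, 5, -25, -26, 35, -50] -> [-7, -41, -25, -26, -50] -> [-26, -50]
  [14, 46, 2, -21, -25, -10, -28] -> [14, 46, 2, -21, -25, -10, -28] -> [2, -21, -25, -10, -28] -> [2, -10, -28]
  probe: [7, -43, -32, -26] -> [7, -43, -32, -26] -> [-43, -32, -26] -> [-32, -26]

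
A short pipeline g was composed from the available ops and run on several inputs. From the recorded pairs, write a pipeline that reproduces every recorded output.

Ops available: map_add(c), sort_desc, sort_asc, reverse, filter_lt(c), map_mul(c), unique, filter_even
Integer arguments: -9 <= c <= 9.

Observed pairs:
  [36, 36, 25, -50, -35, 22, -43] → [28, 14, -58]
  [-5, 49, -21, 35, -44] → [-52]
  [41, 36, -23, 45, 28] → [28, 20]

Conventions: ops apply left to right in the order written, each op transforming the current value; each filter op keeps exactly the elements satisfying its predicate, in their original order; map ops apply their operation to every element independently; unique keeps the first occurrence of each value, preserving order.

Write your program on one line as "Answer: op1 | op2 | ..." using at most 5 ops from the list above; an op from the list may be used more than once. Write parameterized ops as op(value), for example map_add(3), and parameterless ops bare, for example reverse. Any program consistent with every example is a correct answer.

sort_desc | unique | map_add(-8) | filter_even

Check, running the answer program on each example:
  [36, 36, 25, -50, -35, 22, -43] -> [36, 36, 25, 22, -35, -43, -50] -> [36, 25, 22, -35, -43, -50] -> [28, 17, 14, -43, -51, -58] -> [28, 14, -58]
  [-5, 49, -21, 35, -44] -> [49, 35, -5, -21, -44] -> [49, 35, -5, -21, -44] -> [41, 27, -13, -29, -52] -> [-52]
  [41, 36, -23, 45, 28] -> [45, 41, 36, 28, -23] -> [45, 41, 36, 28, -23] -> [37, 33, 28, 20, -31] -> [28, 20]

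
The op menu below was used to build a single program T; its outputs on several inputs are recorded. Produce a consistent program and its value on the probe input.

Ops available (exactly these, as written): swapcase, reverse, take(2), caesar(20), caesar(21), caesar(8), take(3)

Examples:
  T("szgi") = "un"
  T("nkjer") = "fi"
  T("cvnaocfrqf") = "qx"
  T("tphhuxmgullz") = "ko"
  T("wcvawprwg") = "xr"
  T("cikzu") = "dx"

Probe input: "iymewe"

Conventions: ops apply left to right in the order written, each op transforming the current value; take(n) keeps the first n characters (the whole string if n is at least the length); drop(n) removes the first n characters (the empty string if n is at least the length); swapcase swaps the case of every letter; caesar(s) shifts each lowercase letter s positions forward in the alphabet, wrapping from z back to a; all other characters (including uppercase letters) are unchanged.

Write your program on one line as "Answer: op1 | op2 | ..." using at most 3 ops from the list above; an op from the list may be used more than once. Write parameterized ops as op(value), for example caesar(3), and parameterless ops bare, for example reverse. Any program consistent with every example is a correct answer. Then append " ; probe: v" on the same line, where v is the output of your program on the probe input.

take(2) | caesar(21) | reverse ; probe: "td"

Check, running the answer program on each example:
  "szgi" -> "sz" -> "nu" -> "un"
  "nkjer" -> "nk" -> "if" -> "fi"
  "cvnaocfrqf" -> "cv" -> "xq" -> "qx"
  "tphhuxmgullz" -> "tp" -> "ok" -> "ko"
  "wcvawprwg" -> "wc" -> "rx" -> "xr"
  "cikzu" -> "ci" -> "xd" -> "dx"
  probe: "iymewe" -> "iy" -> "dt" -> "td"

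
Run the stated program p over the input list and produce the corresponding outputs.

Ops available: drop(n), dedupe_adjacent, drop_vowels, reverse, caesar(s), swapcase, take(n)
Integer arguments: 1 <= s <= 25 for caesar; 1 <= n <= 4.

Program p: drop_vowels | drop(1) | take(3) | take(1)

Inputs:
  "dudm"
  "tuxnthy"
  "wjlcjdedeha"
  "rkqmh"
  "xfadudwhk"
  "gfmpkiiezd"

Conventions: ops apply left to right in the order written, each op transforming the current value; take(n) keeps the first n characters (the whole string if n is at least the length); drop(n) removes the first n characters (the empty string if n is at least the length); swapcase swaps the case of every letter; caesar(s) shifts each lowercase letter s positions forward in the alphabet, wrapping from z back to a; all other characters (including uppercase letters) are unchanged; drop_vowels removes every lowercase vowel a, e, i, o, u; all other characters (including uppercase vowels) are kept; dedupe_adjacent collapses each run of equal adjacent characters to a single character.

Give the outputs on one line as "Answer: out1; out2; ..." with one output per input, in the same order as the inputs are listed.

Execution, op by op:
  "dudm" -> "ddm" -> "dm" -> "dm" -> "d"
  "tuxnthy" -> "txnthy" -> "xnthy" -> "xnt" -> "x"
  "wjlcjdedeha" -> "wjlcjddh" -> "jlcjddh" -> "jlc" -> "j"
  "rkqmh" -> "rkqmh" -> "kqmh" -> "kqm" -> "k"
  "xfadudwhk" -> "xfddwhk" -> "fddwhk" -> "fdd" -> "f"
  "gfmpkiiezd" -> "gfmpkzd" -> "fmpkzd" -> "fmp" -> "f"

"d"; "x"; "j"; "k"; "f"; "f"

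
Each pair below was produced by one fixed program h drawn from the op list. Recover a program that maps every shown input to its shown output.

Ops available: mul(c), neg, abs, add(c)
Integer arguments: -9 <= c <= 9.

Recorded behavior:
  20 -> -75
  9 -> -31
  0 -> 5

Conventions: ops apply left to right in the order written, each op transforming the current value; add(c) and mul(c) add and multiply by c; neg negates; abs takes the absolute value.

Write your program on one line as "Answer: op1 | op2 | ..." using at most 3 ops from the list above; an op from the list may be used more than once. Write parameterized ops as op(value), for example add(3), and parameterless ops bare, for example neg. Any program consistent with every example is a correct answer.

add(-3) | mul(-4) | add(-7)

Check, running the answer program on each example:
  20 -> 17 -> -68 -> -75
  9 -> 6 -> -24 -> -31
  0 -> -3 -> 12 -> 5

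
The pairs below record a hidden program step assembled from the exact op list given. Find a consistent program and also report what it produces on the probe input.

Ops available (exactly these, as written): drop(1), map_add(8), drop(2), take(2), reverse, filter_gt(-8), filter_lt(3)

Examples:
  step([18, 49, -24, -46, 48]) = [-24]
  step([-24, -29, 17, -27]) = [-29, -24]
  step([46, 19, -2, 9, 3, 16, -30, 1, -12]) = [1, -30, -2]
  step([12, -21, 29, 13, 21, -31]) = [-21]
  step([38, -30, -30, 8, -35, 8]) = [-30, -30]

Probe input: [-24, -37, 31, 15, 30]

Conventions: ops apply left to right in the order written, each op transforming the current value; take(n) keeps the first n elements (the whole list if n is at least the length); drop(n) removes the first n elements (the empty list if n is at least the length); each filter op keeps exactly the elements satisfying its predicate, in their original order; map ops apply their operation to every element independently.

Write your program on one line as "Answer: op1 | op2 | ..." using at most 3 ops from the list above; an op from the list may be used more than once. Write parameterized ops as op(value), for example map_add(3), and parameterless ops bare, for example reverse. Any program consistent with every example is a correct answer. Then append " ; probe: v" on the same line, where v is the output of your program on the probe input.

reverse | filter_lt(3) | drop(1) ; probe: [-24]

Check, running the answer program on each example:
  [18, 49, -24, -46, 48] -> [48, -46, -24, 49, 18] -> [-46, -24] -> [-24]
  [-24, -29, 17, -27] -> [-27, 17, -29, -24] -> [-27, -29, -24] -> [-29, -24]
  [46, 19, -2, 9, 3, 16, -30, 1, -12] -> [-12, 1, -30, 16, 3, 9, -2, 19, 46] -> [-12, 1, -30, -2] -> [1, -30, -2]
  [12, -21, 29, 13, 21, -31] -> [-31, 21, 13, 29, -21, 12] -> [-31, -21] -> [-21]
  [38, -30, -30, 8, -35, 8] -> [8, -35, 8, -30, -30, 38] -> [-35, -30, -30] -> [-30, -30]
  probe: [-24, -37, 31, 15, 30] -> [30, 15, 31, -37, -24] -> [-37, -24] -> [-24]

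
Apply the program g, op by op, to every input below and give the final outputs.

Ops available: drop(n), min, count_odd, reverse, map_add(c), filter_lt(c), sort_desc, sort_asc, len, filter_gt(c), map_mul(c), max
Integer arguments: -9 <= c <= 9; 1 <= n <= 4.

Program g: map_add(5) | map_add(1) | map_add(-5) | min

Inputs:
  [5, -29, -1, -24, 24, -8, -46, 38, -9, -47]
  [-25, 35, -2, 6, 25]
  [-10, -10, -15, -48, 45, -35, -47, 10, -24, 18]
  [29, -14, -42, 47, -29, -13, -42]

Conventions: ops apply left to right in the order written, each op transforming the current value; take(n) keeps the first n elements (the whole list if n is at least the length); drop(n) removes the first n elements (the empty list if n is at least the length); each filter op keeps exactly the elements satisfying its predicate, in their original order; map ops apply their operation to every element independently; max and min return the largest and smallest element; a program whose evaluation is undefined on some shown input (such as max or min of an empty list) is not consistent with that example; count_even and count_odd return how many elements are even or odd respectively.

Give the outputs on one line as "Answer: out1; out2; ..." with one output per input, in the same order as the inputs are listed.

-46; -24; -47; -41

Execution, op by op:
  [5, -29, -1, -24, 24, -8, -46, 38, -9, -47] -> [10, -24, 4, -19, 29, -3, -41, 43, -4, -42] -> [11, -23, 5, -18, 30, -2, -40, 44, -3, -41] -> [6, -28, 0, -23, 25, -7, -45, 39, -8, -46] -> -46
  [-25, 35, -2, 6, 25] -> [-20, 40, 3, 11, 30] -> [-19, 41, 4, 12, 31] -> [-24, 36, -1, 7, 26] -> -24
  [-10, -10, -15, -48, 45, -35, -47, 10, -24, 18] -> [-5, -5, -10, -43, 50, -30, -42, 15, -19, 23] -> [-4, -4, -9, -42, 51, -29, -41, 16, -18, 24] -> [-9, -9, -14, -47, 46, -34, -46, 11, -23, 19] -> -47
  [29, -14, -42, 47, -29, -13, -42] -> [34, -9, -37, 52, -24, -8, -37] -> [35, -8, -36, 53, -23, -7, -36] -> [30, -13, -41, 48, -28, -12, -41] -> -41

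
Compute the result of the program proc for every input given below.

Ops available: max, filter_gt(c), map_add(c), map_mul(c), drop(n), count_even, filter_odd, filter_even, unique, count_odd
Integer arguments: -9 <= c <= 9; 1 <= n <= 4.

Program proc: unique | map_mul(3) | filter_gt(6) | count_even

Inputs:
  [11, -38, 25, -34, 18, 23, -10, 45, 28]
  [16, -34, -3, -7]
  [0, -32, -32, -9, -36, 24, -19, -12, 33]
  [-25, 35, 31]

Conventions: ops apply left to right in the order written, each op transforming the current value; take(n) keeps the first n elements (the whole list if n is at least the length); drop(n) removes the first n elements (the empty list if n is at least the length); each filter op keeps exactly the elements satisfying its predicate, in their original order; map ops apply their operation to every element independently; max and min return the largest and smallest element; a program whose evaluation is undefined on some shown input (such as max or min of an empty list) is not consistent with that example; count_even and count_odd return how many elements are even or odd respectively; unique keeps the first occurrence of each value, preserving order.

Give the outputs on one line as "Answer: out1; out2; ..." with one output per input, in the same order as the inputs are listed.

Execution, op by op:
  [11, -38, 25, -34, 18, 23, -10, 45, 28] -> [11, -38, 25, -34, 18, 23, -10, 45, 28] -> [33, -114, 75, -102, 54, 69, -30, 135, 84] -> [33, 75, 54, 69, 135, 84] -> 2
  [16, -34, -3, -7] -> [16, -34, -3, -7] -> [48, -102, -9, -21] -> [48] -> 1
  [0, -32, -32, -9, -36, 24, -19, -12, 33] -> [0, -32, -9, -36, 24, -19, -12, 33] -> [0, -96, -27, -108, 72, -57, -36, 99] -> [72, 99] -> 1
  [-25, 35, 31] -> [-25, 35, 31] -> [-75, 105, 93] -> [105, 93] -> 0

2; 1; 1; 0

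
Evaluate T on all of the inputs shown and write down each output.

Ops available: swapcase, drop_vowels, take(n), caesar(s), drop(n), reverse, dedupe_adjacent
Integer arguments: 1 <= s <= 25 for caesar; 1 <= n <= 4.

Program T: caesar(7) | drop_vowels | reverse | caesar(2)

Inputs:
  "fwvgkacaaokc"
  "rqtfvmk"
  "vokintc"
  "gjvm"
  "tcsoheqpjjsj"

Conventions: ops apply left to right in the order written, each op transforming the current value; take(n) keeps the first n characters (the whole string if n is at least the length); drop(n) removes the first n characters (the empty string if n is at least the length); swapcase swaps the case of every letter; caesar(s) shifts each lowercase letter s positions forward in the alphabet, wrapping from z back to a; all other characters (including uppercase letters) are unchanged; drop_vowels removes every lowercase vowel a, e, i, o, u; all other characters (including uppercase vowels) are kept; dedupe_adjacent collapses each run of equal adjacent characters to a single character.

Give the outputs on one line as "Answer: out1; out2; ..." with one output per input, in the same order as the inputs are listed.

"ltxjjljtpefo"; "tveoza"; "lrtxe"; "vesp"; "sbssyznxbl"

Execution, op by op:
  "fwvgkacaaokc" -> "mdcnrhjhhvrj" -> "mdcnrhjhhvrj" -> "jrvhhjhrncdm" -> "ltxjjljtpefo"
  "rqtfvmk" -> "yxamctr" -> "yxmctr" -> "rtcmxy" -> "tveoza"
  "vokintc" -> "cvrpuaj" -> "cvrpj" -> "jprvc" -> "lrtxe"
  "gjvm" -> "nqct" -> "nqct" -> "tcqn" -> "vesp"
  "tcsoheqpjjsj" -> "ajzvolxwqqzq" -> "jzvlxwqqzq" -> "qzqqwxlvzj" -> "sbssyznxbl"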